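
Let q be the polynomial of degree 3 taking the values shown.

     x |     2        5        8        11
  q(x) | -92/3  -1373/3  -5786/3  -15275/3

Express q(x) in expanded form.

q(x) = -4x^3 + 2x^2 - (1/3)x - 6

Write q(x) = ax^3 + bx^2 + cx + d. Substituting each data point gives a linear system:
  8a + 4b + 2c + d = -92/3
  125a + 25b + 5c + d = -1373/3
  512a + 64b + 8c + d = -5786/3
  1331a + 121b + 11c + d = -15275/3
Solving the system yields a = -4, b = 2, c = -1/3, d = -6.
So q(x) = -4x³ + 2x² - (1/3)x - 6.
Check: q(11) = -15275/3. ✓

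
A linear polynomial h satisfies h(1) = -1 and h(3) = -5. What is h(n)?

Using the Lagrange interpolation formula with nodes 1, 3:
  L_0(n) = (n - 3) / -2
  L_1(n) = (n - 1) / 2
Then h(n) = -1·L_0(n) - 5·L_1(n).
Expanding and collecting terms gives h(n) = -2n + 1.
Check: h(1) = -1. ✓

h(n) = -2n + 1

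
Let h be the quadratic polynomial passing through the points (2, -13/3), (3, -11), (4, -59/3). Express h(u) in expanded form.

h(u) = -u^2 - (5/3)u + 3

Using the Lagrange interpolation formula with nodes 2, 3, 4:
  L_0(u) = (u - 3)(u - 4) / 2
  L_1(u) = (u - 2)(u - 4) / -1
  L_2(u) = (u - 2)(u - 3) / 2
Then h(u) = -13/3·L_0(u) - 11·L_1(u) - 59/3·L_2(u).
Expanding and collecting terms gives h(u) = -u² - (5/3)u + 3.
Check: h(2) = -13/3. ✓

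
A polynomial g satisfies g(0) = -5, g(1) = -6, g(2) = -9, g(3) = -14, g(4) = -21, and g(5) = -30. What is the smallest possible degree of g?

2

Forward differences of the values at u = 0, 1, 2, 3, 4, 5:
  g  : -5  -6  -9  -14  -21  -30
  Δ  : -1  -3  -5  -7  -9
  Δ^2: -2  -2  -2  -2
  Δ^3: 0  0  0
  Δ^4: 0  0
  Δ^5: 0
The second differences are constant (-2) and nonzero, while all higher differences vanish, so the minimal degree is 2.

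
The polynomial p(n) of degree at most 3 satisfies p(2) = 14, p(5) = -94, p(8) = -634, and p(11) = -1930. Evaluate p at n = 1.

10

Write p(n) = an^3 + bn^2 + cn + d. Substituting each data point gives a linear system:
  8a + 4b + 2c + d = 14
  125a + 25b + 5c + d = -94
  512a + 64b + 8c + d = -634
  1331a + 121b + 11c + d = -1930
Solving the system yields a = -2, b = 6, c = 0, d = 6.
So p(n) = -2n^3 + 6n^2 + 6.
Then p(1) = 10.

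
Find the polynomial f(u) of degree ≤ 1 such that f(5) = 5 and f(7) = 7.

Using the Lagrange interpolation formula with nodes 5, 7:
  L_0(u) = (u - 7) / -2
  L_1(u) = (u - 5) / 2
Then f(u) = 5·L_0(u) + 7·L_1(u).
Expanding and collecting terms gives f(u) = u.
Check: f(5) = 5. ✓

f(u) = u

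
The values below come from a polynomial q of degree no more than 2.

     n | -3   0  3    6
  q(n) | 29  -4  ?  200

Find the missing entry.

On equispaced nodes a degree-2 polynomial has vanishing third forward difference, so
  - q(-3) + 3·q(0) - 3·q(3) + q(6) = 0.
Substituting the known values and solving for q(3):
  -3·q(3) = -159
  q(3) = 53.

53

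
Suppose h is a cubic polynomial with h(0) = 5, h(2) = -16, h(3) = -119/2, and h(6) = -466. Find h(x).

h(x) = -2x^3 - x^2 - (1/2)x + 5

Write h(x) = ax^3 + bx^2 + cx + d. Substituting each data point gives a linear system:
  d = 5
  8a + 4b + 2c + d = -16
  27a + 9b + 3c + d = -119/2
  216a + 36b + 6c + d = -466
Solving the system yields a = -2, b = -1, c = -1/2, d = 5.
So h(x) = -2x^3 - x^2 - (1/2)x + 5.
Check: h(2) = -16. ✓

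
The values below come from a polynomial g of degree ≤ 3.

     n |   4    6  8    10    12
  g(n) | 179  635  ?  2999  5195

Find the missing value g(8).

On equispaced nodes a degree-3 polynomial has vanishing fourth forward difference, so
  g(4) - 4·g(6) + 6·g(8) - 4·g(10) + g(12) = 0.
Substituting the known values and solving for g(8):
  6·g(8) = 9162
  g(8) = 1527.

1527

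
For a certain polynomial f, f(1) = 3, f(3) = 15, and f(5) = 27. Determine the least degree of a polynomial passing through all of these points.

1

Forward differences of the values at t = 1, 3, 5:
  f  : 3  15  27
  Δ  : 12  12
  Δ^2: 0
The first differences are constant (12) and nonzero, while all higher differences vanish, so the minimal degree is 1.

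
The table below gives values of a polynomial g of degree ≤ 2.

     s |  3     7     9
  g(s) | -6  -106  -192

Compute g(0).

6

Write g(s) = as^2 + bs + c. Substituting each data point gives a linear system:
  9a + 3b + c = -6
  49a + 7b + c = -106
  81a + 9b + c = -192
Solving the system yields a = -3, b = 5, c = 6.
So g(s) = -3s² + 5s + 6.
Then g(0) = 6.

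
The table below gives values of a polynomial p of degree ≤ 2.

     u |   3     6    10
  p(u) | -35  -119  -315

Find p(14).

Using the Lagrange interpolation formula with nodes 3, 6, 10:
  L_0(u) = (u - 6)(u - 10) / 21
  L_1(u) = (u - 3)(u - 10) / -12
  L_2(u) = (u - 3)(u - 6) / 28
Then p(u) = -35·L_0(u) - 119·L_1(u) - 315·L_2(u).
Expanding and collecting terms gives p(u) = -3u² - u - 5.
Evaluating at u = 14: p(14) = -607.

-607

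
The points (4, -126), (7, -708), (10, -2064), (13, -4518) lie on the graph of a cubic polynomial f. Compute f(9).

-1506

Write f(t) = at^3 + bt^2 + ct + d. Substituting each data point gives a linear system:
  64a + 16b + 4c + d = -126
  343a + 49b + 7c + d = -708
  1000a + 100b + 10c + d = -2064
  2197a + 169b + 13c + d = -4518
Solving the system yields a = -2, b = -1, c = 3, d = 6.
So f(t) = -2t^3 - t^2 + 3t + 6.
Then f(9) = -1506.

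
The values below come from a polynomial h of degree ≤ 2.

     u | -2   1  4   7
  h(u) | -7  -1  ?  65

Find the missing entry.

On equispaced nodes a degree-2 polynomial has vanishing third forward difference, so
  - h(-2) + 3·h(1) - 3·h(4) + h(7) = 0.
Substituting the known values and solving for h(4):
  -3·h(4) = -69
  h(4) = 23.

23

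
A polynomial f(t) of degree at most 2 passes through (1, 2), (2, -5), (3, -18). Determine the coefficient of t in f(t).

2

Write f(t) = at^2 + bt + c. Substituting each data point gives a linear system:
  a + b + c = 2
  4a + 2b + c = -5
  9a + 3b + c = -18
Solving the system yields a = -3, b = 2, c = 3.
So f(t) = -3t² + 2t + 3.
The coefficient of t is 2.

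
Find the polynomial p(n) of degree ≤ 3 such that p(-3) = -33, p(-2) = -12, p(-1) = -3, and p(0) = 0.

Write p(n) = an^3 + bn^2 + cn + d. Substituting each data point gives a linear system:
  -27a + 9b - 3c + d = -33
  -8a + 4b - 2c + d = -12
  -a + b - c + d = -3
  d = 0
Solving the system yields a = 1, b = 0, c = 2, d = 0.
So p(n) = n³ + 2n.
Check: p(0) = 0. ✓

p(n) = n^3 + 2n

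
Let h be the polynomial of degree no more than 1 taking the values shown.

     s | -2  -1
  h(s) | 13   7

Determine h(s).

Using the Lagrange interpolation formula with nodes -2, -1:
  L_0(s) = (s + 1) / -1
  L_1(s) = (s + 2) / 1
Then h(s) = 13·L_0(s) + 7·L_1(s).
Expanding and collecting terms gives h(s) = -6s + 1.
Check: h(-1) = 7. ✓

h(s) = -6s + 1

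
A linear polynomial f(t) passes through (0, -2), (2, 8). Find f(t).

f(t) = 5t - 2

Write f(t) = at + b. Substituting each data point gives a linear system:
  b = -2
  2a + b = 8
Solving the system yields a = 5, b = -2.
So f(t) = 5t - 2.
Check: f(0) = -2. ✓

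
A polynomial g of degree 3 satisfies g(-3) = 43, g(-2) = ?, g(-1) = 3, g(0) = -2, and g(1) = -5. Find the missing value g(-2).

16

The 4 known points determine the degree-3 polynomial uniquely.
Write g(t) = at^3 + bt^2 + ct + d. Substituting each data point gives a linear system:
  -27a + 9b - 3c + d = 43
  -a + b - c + d = 3
  d = -2
  a + b + c + d = -5
Solving the system yields a = -1, b = 1, c = -3, d = -2.
So g(t) = -t^3 + t^2 - 3t - 2.
Then g(-2) = 16.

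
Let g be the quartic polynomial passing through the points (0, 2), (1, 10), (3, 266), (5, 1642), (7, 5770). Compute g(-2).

46

Write g(t) = at^4 + bt^3 + ct^2 + dt + e. Substituting each data point gives a linear system:
  e = 2
  a + b + c + d + e = 10
  81a + 27b + 9c + 3d + e = 266
  625a + 125b + 25c + 5d + e = 1642
  2401a + 343b + 49c + 7d + e = 5770
Solving the system yields a = 2, b = 2, c = 6, d = -2, e = 2.
So g(t) = 2t⁴ + 2t³ + 6t² - 2t + 2.
Then g(-2) = 46.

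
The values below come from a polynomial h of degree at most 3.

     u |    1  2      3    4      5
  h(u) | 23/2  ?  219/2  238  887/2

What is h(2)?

40

The 4 known points determine the degree-3 polynomial uniquely.
Write h(u) = au^3 + bu^2 + cu + d. Substituting each data point gives a linear system:
  a + b + c + d = 23/2
  27a + 9b + 3c + d = 219/2
  64a + 16b + 4c + d = 238
  125a + 25b + 5c + d = 887/2
Solving the system yields a = 3, b = 5/2, c = 0, d = 6.
So h(u) = 3u³ + (5/2)u² + 6.
Then h(2) = 40.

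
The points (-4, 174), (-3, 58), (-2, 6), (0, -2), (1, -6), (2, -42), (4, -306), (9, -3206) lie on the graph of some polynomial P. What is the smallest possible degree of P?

3

Divided differences on the nodes -4, -3, -2, 0, 1, 2, 4, 9:
  order 0: 174  58  6  -2  -6  -42  -306  -3206
  order 1: -116  -52  -4  -4  -36  -132  -580
  order 2: 32  16  0  -16  -32  -64
  order 3: -4  -4  -4  -4  -4
  order 4: 0  0  0  0
  order 5: 0  0  0
  order 6: 0  0
  order 7: 0
The order-3 divided differences are all -4 (nonzero) and every higher order vanishes, so the data lies on a polynomial of degree exactly 3.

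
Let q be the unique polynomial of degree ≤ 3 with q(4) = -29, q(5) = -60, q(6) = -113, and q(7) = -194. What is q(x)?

Write q(x) = ax^3 + bx^2 + cx + d. Substituting each data point gives a linear system:
  64a + 16b + 4c + d = -29
  125a + 25b + 5c + d = -60
  216a + 36b + 6c + d = -113
  343a + 49b + 7c + d = -194
Solving the system yields a = -1, b = 4, c = -6, d = -5.
So q(x) = -x^3 + 4x^2 - 6x - 5.
Check: q(5) = -60. ✓

q(x) = -x^3 + 4x^2 - 6x - 5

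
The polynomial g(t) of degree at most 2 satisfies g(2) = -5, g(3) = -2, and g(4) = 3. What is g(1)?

-6

Forward differences of the values at t = 2, 3, 4:
  g  : -5  -2  3
  Δ  : 3  5
  Δ^2: 2
The second differences are constant, confirming degree 2.
Interpolating (Newton forward form) and evaluating at t = 1 gives g(1) = -6.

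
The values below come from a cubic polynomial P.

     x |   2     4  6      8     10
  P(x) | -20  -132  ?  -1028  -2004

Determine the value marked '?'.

On equispaced nodes a degree-3 polynomial has vanishing fourth forward difference, so
  P(2) - 4·P(4) + 6·P(6) - 4·P(8) + P(10) = 0.
Substituting the known values and solving for P(6):
  6·P(6) = -2616
  P(6) = -436.

-436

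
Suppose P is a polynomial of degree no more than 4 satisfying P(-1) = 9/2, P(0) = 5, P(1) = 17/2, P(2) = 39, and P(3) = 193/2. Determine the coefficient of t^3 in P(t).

6

Write P(t) = at^4 + bt^3 + ct^2 + dt + e. Substituting each data point gives a linear system:
  a - b + c - d + e = 9/2
  e = 5
  a + b + c + d + e = 17/2
  16a + 8b + 4c + 2d + e = 39
  81a + 27b + 9c + 3d + e = 193/2
Solving the system yields a = -1, b = 6, c = 5/2, d = -4, e = 5.
So P(t) = -t⁴ + 6t³ + (5/2)t² - 4t + 5.
The coefficient of t^3 is 6.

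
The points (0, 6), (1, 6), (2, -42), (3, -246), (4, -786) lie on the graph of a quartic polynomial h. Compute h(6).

-3954

Write h(x) = ax^4 + bx^3 + cx^2 + dx + e. Substituting each data point gives a linear system:
  e = 6
  a + b + c + d + e = 6
  16a + 8b + 4c + 2d + e = -42
  81a + 27b + 9c + 3d + e = -246
  256a + 64b + 16c + 4d + e = -786
Solving the system yields a = -3, b = 0, c = -3, d = 6, e = 6.
So h(x) = -3x^4 - 3x^2 + 6x + 6.
Then h(6) = -3954.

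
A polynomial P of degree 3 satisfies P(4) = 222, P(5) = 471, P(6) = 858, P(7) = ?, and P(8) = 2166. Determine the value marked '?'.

On equispaced nodes a degree-3 polynomial has vanishing fourth forward difference, so
  P(4) - 4·P(5) + 6·P(6) - 4·P(7) + P(8) = 0.
Substituting the known values and solving for P(7):
  -4·P(7) = -5652
  P(7) = 1413.

1413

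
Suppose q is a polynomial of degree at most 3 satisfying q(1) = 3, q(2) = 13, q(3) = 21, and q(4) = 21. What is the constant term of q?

-3

Write q(s) = as^3 + bs^2 + cs + d. Substituting each data point gives a linear system:
  a + b + c + d = 3
  8a + 4b + 2c + d = 13
  27a + 9b + 3c + d = 21
  64a + 16b + 4c + d = 21
Solving the system yields a = -1, b = 5, c = 2, d = -3.
So q(s) = -s^3 + 5s^2 + 2s - 3.
The constant term is -3.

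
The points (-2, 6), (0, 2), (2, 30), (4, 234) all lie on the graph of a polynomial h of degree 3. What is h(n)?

h(n) = 3n^3 + 4n^2 - 6n + 2

Write h(n) = an^3 + bn^2 + cn + d. Substituting each data point gives a linear system:
  -8a + 4b - 2c + d = 6
  d = 2
  8a + 4b + 2c + d = 30
  64a + 16b + 4c + d = 234
Solving the system yields a = 3, b = 4, c = -6, d = 2.
So h(n) = 3n^3 + 4n^2 - 6n + 2.
Check: h(4) = 234. ✓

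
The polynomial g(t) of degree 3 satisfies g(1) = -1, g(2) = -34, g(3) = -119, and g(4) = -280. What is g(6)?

-926

Using the Lagrange interpolation formula with nodes 1, 2, 3, 4:
  L_0(t) = (t - 2)(t - 3)(t - 4) / -6
  L_1(t) = (t - 1)(t - 3)(t - 4) / 2
  L_2(t) = (t - 1)(t - 2)(t - 4) / -2
  L_3(t) = (t - 1)(t - 2)(t - 3) / 6
Then g(t) = -1·L_0(t) - 34·L_1(t) - 119·L_2(t) - 280·L_3(t).
Expanding and collecting terms gives g(t) = -4t^3 - 2t^2 + t + 4.
Evaluating at t = 6: g(6) = -926.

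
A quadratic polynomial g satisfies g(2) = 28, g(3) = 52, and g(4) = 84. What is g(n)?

Write g(n) = an^2 + bn + c. Substituting each data point gives a linear system:
  4a + 2b + c = 28
  9a + 3b + c = 52
  16a + 4b + c = 84
Solving the system yields a = 4, b = 4, c = 4.
So g(n) = 4n^2 + 4n + 4.
Check: g(2) = 28. ✓

g(n) = 4n^2 + 4n + 4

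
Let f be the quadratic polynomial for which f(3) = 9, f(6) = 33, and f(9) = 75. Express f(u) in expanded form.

Using the Lagrange interpolation formula with nodes 3, 6, 9:
  L_0(u) = (u - 6)(u - 9) / 18
  L_1(u) = (u - 3)(u - 9) / -9
  L_2(u) = (u - 3)(u - 6) / 18
Then f(u) = 9·L_0(u) + 33·L_1(u) + 75·L_2(u).
Expanding and collecting terms gives f(u) = u^2 - u + 3.
Check: f(6) = 33. ✓

f(u) = u^2 - u + 3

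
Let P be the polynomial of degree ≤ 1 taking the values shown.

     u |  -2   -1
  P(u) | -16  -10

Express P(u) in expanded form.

Write P(u) = au + b. Substituting each data point gives a linear system:
  -2a + b = -16
  -a + b = -10
Solving the system yields a = 6, b = -4.
So P(u) = 6u - 4.
Check: P(-1) = -10. ✓

P(u) = 6u - 4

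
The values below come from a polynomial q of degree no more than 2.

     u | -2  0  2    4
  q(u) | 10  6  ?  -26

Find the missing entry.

-6

On equispaced nodes a degree-2 polynomial has vanishing third forward difference, so
  - q(-2) + 3·q(0) - 3·q(2) + q(4) = 0.
Substituting the known values and solving for q(2):
  -3·q(2) = 18
  q(2) = -6.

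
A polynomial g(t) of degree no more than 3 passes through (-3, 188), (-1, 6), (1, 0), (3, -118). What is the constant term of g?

-1

Write g(t) = at^3 + bt^2 + ct + d. Substituting each data point gives a linear system:
  -27a + 9b - 3c + d = 188
  -a + b - c + d = 6
  a + b + c + d = 0
  27a + 9b + 3c + d = -118
Solving the system yields a = -6, b = 4, c = 3, d = -1.
So g(t) = -6t^3 + 4t^2 + 3t - 1.
The constant term is -1.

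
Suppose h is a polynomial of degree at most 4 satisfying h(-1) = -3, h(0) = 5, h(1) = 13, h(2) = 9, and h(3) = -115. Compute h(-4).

Using the Lagrange interpolation formula with nodes -1, 0, 1, 2, 3:
  L_0(s) = s(s - 1)(s - 2)(s - 3) / 24
  L_1(s) = (s + 1)(s - 1)(s - 2)(s - 3) / -6
  L_2(s) = (s + 1)s(s - 2)(s - 3) / 4
  L_3(s) = (s + 1)s(s - 1)(s - 3) / -6
  L_4(s) = (s + 1)s(s - 1)(s - 2) / 24
Then h(s) = -3·L_0(s) + 5·L_1(s) + 13·L_2(s) + 9·L_3(s) - 115·L_4(s).
Expanding and collecting terms gives h(s) = -4s^4 + 6s^3 + 4s^2 + 2s + 5.
Evaluating at s = -4: h(-4) = -1347.

-1347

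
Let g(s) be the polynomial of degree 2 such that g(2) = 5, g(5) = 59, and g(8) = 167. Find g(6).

89

Forward differences of the values at s = 2, 5, 8:
  g  : 5  59  167
  Δ  : 54  108
  Δ^2: 54
The second differences are constant, confirming degree 2.
Interpolating (Newton forward form) and evaluating at s = 6 gives g(6) = 89.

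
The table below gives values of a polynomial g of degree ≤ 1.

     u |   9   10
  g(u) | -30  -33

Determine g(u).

g(u) = -3u - 3

Using the Lagrange interpolation formula with nodes 9, 10:
  L_0(u) = (u - 10) / -1
  L_1(u) = (u - 9) / 1
Then g(u) = -30·L_0(u) - 33·L_1(u).
Expanding and collecting terms gives g(u) = -3u - 3.
Check: g(9) = -30. ✓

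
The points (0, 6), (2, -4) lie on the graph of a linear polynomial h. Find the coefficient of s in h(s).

-5

Write h(s) = as + b. Substituting each data point gives a linear system:
  b = 6
  2a + b = -4
Solving the system yields a = -5, b = 6.
So h(s) = -5s + 6.
The leading coefficient is -5.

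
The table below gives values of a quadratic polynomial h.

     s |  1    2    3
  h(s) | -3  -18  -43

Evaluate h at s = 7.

Write h(s) = as^2 + bs + c. Substituting each data point gives a linear system:
  a + b + c = -3
  4a + 2b + c = -18
  9a + 3b + c = -43
Solving the system yields a = -5, b = 0, c = 2.
So h(s) = -5s^2 + 2.
Then h(7) = -243.

-243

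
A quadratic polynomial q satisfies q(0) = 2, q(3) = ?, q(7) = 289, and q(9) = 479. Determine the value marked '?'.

The 3 known points determine the degree-2 polynomial uniquely.
Write q(x) = ax^2 + bx + c. Substituting each data point gives a linear system:
  c = 2
  49a + 7b + c = 289
  81a + 9b + c = 479
Solving the system yields a = 6, b = -1, c = 2.
So q(x) = 6x^2 - x + 2.
Then q(3) = 53.

53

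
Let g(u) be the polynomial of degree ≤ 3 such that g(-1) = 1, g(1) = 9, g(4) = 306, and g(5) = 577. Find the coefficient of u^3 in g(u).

4

Write g(u) = au^3 + bu^2 + cu + d. Substituting each data point gives a linear system:
  -a + b - c + d = 1
  a + b + c + d = 9
  64a + 16b + 4c + d = 306
  125a + 25b + 5c + d = 577
Solving the system yields a = 4, b = 3, c = 0, d = 2.
So g(u) = 4u^3 + 3u^2 + 2.
The leading coefficient is 4.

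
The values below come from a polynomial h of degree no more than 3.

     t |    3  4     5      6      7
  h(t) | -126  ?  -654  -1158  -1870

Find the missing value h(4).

On equispaced nodes a degree-3 polynomial has vanishing fourth forward difference, so
  h(3) - 4·h(4) + 6·h(5) - 4·h(6) + h(7) = 0.
Substituting the known values and solving for h(4):
  -4·h(4) = 1288
  h(4) = -322.

-322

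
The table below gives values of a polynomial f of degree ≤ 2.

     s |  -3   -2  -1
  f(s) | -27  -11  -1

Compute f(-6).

Write f(s) = as^2 + bs + c. Substituting each data point gives a linear system:
  9a - 3b + c = -27
  4a - 2b + c = -11
  a - b + c = -1
Solving the system yields a = -3, b = 1, c = 3.
So f(s) = -3s² + s + 3.
Then f(-6) = -111.

-111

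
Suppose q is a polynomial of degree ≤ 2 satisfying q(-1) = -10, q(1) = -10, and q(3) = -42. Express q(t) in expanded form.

Using the Lagrange interpolation formula with nodes -1, 1, 3:
  L_0(t) = (t - 1)(t - 3) / 8
  L_1(t) = (t + 1)(t - 3) / -4
  L_2(t) = (t + 1)(t - 1) / 8
Then q(t) = -10·L_0(t) - 10·L_1(t) - 42·L_2(t).
Expanding and collecting terms gives q(t) = -4t² - 6.
Check: q(1) = -10. ✓

q(t) = -4t^2 - 6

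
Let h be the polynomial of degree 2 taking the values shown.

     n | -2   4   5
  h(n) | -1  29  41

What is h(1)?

5

Write h(n) = an^2 + bn + c. Substituting each data point gives a linear system:
  4a - 2b + c = -1
  16a + 4b + c = 29
  25a + 5b + c = 41
Solving the system yields a = 1, b = 3, c = 1.
So h(n) = n^2 + 3n + 1.
Then h(1) = 5.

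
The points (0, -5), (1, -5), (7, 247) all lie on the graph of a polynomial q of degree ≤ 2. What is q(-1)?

7

Using the Lagrange interpolation formula with nodes 0, 1, 7:
  L_0(n) = (n - 1)(n - 7) / 7
  L_1(n) = n(n - 7) / -6
  L_2(n) = n(n - 1) / 42
Then q(n) = -5·L_0(n) - 5·L_1(n) + 247·L_2(n).
Expanding and collecting terms gives q(n) = 6n^2 - 6n - 5.
Evaluating at n = -1: q(-1) = 7.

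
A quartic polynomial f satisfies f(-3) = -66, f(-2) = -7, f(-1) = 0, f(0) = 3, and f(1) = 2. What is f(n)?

Write f(n) = an^4 + bn^3 + cn^2 + dn + e. Substituting each data point gives a linear system:
  81a - 27b + 9c - 3d + e = -66
  16a - 8b + 4c - 2d + e = -7
  a - b + c - d + e = 0
  e = 3
  a + b + c + d + e = 2
Solving the system yields a = -2, b = -4, c = 0, d = 5, e = 3.
So f(n) = -2n^4 - 4n^3 + 5n + 3.
Check: f(-3) = -66. ✓

f(n) = -2n^4 - 4n^3 + 5n + 3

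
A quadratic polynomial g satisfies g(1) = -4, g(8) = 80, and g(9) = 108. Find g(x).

Using the Lagrange interpolation formula with nodes 1, 8, 9:
  L_0(x) = (x - 8)(x - 9) / 56
  L_1(x) = (x - 1)(x - 9) / -7
  L_2(x) = (x - 1)(x - 8) / 8
Then g(x) = -4·L_0(x) + 80·L_1(x) + 108·L_2(x).
Expanding and collecting terms gives g(x) = 2x² - 6x.
Check: g(8) = 80. ✓

g(x) = 2x^2 - 6x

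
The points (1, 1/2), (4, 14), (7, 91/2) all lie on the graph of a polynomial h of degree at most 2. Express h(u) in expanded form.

h(u) = u^2 - (1/2)u

Using the Lagrange interpolation formula with nodes 1, 4, 7:
  L_0(u) = (u - 4)(u - 7) / 18
  L_1(u) = (u - 1)(u - 7) / -9
  L_2(u) = (u - 1)(u - 4) / 18
Then h(u) = 1/2·L_0(u) + 14·L_1(u) + 91/2·L_2(u).
Expanding and collecting terms gives h(u) = u^2 - (1/2)u.
Check: h(4) = 14. ✓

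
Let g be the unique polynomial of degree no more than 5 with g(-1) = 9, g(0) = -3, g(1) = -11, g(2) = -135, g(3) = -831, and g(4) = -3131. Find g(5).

Write g(s) = as^5 + bs^4 + cs^3 + ds^2 + es + k. Substituting each data point gives a linear system:
  -a + b - c + d - e + k = 9
  k = -3
  a + b + c + d + e + k = -11
  32a + 16b + 8c + 4d + 2e + k = -135
  243a + 81b + 27c + 9d + 3e + k = -831
  1024a + 256b + 64c + 16d + 4e + k = -3131
Solving the system yields a = -2, b = -4, c = -2, d = 6, e = -6, k = -3.
So g(s) = -2s^5 - 4s^4 - 2s^3 + 6s^2 - 6s - 3.
Then g(5) = -8883.

-8883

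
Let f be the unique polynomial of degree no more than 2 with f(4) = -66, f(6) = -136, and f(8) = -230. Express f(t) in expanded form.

Write f(t) = at^2 + bt + c. Substituting each data point gives a linear system:
  16a + 4b + c = -66
  36a + 6b + c = -136
  64a + 8b + c = -230
Solving the system yields a = -3, b = -5, c = 2.
So f(t) = -3t^2 - 5t + 2.
Check: f(8) = -230. ✓

f(t) = -3t^2 - 5t + 2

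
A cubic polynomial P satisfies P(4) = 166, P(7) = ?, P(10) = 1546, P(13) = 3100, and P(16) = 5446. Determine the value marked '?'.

622

On equispaced nodes a degree-3 polynomial has vanishing fourth forward difference, so
  P(4) - 4·P(7) + 6·P(10) - 4·P(13) + P(16) = 0.
Substituting the known values and solving for P(7):
  -4·P(7) = -2488
  P(7) = 622.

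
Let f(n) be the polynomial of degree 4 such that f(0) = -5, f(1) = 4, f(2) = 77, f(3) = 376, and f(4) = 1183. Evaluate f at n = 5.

Forward differences of the values at n = 0, 1, 2, 3, 4:
  f  : -5  4  77  376  1183
  Δ  : 9  73  299  807
  Δ^2: 64  226  508
  Δ^3: 162  282
  Δ^4: 120
The fourth differences are constant, confirming degree 4.
Interpolating (Newton forward form) and evaluating at n = 5 gives f(5) = 2900.

2900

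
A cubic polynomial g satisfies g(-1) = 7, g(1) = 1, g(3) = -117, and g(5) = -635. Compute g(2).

-26

Using the Lagrange interpolation formula with nodes -1, 1, 3, 5:
  L_0(t) = (t - 1)(t - 3)(t - 5) / -48
  L_1(t) = (t + 1)(t - 3)(t - 5) / 16
  L_2(t) = (t + 1)(t - 1)(t - 5) / -16
  L_3(t) = (t + 1)(t - 1)(t - 3) / 48
Then g(t) = 7·L_0(t) + 1·L_1(t) - 117·L_2(t) - 635·L_3(t).
Expanding and collecting terms gives g(t) = -6t³ + 4t² + 3t.
Evaluating at t = 2: g(2) = -26.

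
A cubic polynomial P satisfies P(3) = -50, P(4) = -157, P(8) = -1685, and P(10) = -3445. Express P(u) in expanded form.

Using the Lagrange interpolation formula with nodes 3, 4, 8, 10:
  L_0(u) = (u - 4)(u - 8)(u - 10) / -35
  L_1(u) = (u - 3)(u - 8)(u - 10) / 24
  L_2(u) = (u - 3)(u - 4)(u - 10) / -40
  L_3(u) = (u - 3)(u - 4)(u - 8) / 84
Then P(u) = -50·L_0(u) - 157·L_1(u) - 1685·L_2(u) - 3445·L_3(u).
Expanding and collecting terms gives P(u) = -4u^3 + 5u^2 + 6u - 5.
Check: P(8) = -1685. ✓

P(u) = -4u^3 + 5u^2 + 6u - 5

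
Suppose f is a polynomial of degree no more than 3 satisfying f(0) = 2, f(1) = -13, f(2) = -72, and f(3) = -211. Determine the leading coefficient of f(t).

-6

Write f(t) = at^3 + bt^2 + ct + d. Substituting each data point gives a linear system:
  d = 2
  a + b + c + d = -13
  8a + 4b + 2c + d = -72
  27a + 9b + 3c + d = -211
Solving the system yields a = -6, b = -4, c = -5, d = 2.
So f(t) = -6t^3 - 4t^2 - 5t + 2.
The leading coefficient is -6.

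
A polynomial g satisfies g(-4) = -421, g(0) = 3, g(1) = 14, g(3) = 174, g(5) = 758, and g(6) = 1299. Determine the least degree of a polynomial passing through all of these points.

Divided differences on the nodes -4, 0, 1, 3, 5, 6:
  order 0: -421  3  14  174  758  1299
  order 1: 106  11  80  292  541
  order 2: -19  23  53  83
  order 3: 6  6  6
  order 4: 0  0
  order 5: 0
The order-3 divided differences are all 6 (nonzero) and every higher order vanishes, so the data lies on a polynomial of degree exactly 3.

3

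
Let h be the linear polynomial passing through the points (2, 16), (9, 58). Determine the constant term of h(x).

4

Write h(x) = ax + b. Substituting each data point gives a linear system:
  2a + b = 16
  9a + b = 58
Solving the system yields a = 6, b = 4.
So h(x) = 6x + 4.
The constant term is 4.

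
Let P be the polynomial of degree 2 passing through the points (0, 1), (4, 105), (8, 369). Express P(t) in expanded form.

Using the Lagrange interpolation formula with nodes 0, 4, 8:
  L_0(t) = (t - 4)(t - 8) / 32
  L_1(t) = t(t - 8) / -16
  L_2(t) = t(t - 4) / 32
Then P(t) = 1·L_0(t) + 105·L_1(t) + 369·L_2(t).
Expanding and collecting terms gives P(t) = 5t^2 + 6t + 1.
Check: P(4) = 105. ✓

P(t) = 5t^2 + 6t + 1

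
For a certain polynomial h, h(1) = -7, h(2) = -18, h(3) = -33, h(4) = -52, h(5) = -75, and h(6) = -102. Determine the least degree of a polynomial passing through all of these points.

Forward differences of the values at x = 1, 2, 3, 4, 5, 6:
  h  : -7  -18  -33  -52  -75  -102
  Δ  : -11  -15  -19  -23  -27
  Δ^2: -4  -4  -4  -4
  Δ^3: 0  0  0
  Δ^4: 0  0
  Δ^5: 0
The second differences are constant (-4) and nonzero, while all higher differences vanish, so the minimal degree is 2.

2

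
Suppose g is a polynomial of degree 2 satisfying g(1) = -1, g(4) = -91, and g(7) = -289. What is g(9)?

-481

Write g(s) = as^2 + bs + c. Substituting each data point gives a linear system:
  a + b + c = -1
  16a + 4b + c = -91
  49a + 7b + c = -289
Solving the system yields a = -6, b = 0, c = 5.
So g(s) = -6s^2 + 5.
Then g(9) = -481.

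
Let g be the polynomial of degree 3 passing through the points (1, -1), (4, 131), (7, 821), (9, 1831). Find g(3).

49

Using the Lagrange interpolation formula with nodes 1, 4, 7, 9:
  L_0(n) = (n - 4)(n - 7)(n - 9) / -144
  L_1(n) = (n - 1)(n - 7)(n - 9) / 45
  L_2(n) = (n - 1)(n - 4)(n - 9) / -36
  L_3(n) = (n - 1)(n - 4)(n - 7) / 80
Then g(n) = -1·L_0(n) + 131·L_1(n) + 821·L_2(n) + 1831·L_3(n).
Expanding and collecting terms gives g(n) = 3n³ - 5n² + 6n - 5.
Evaluating at n = 3: g(3) = 49.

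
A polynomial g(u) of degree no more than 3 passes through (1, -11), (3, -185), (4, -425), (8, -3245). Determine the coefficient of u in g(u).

Write g(u) = au^3 + bu^2 + cu + d. Substituting each data point gives a linear system:
  a + b + c + d = -11
  27a + 9b + 3c + d = -185
  64a + 16b + 4c + d = -425
  512a + 64b + 8c + d = -3245
Solving the system yields a = -6, b = -3, c = 3, d = -5.
So g(u) = -6u^3 - 3u^2 + 3u - 5.
The coefficient of u is 3.

3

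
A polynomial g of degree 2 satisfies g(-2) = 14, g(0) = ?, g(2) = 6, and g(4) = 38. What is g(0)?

-2

The 3 known points determine the degree-2 polynomial uniquely.
Write g(t) = at^2 + bt + c. Substituting each data point gives a linear system:
  4a - 2b + c = 14
  4a + 2b + c = 6
  16a + 4b + c = 38
Solving the system yields a = 3, b = -2, c = -2.
So g(t) = 3t² - 2t - 2.
Then g(0) = -2.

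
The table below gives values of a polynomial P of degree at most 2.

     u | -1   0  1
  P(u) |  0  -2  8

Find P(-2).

14

Write P(u) = au^2 + bu + c. Substituting each data point gives a linear system:
  a - b + c = 0
  c = -2
  a + b + c = 8
Solving the system yields a = 6, b = 4, c = -2.
So P(u) = 6u^2 + 4u - 2.
Then P(-2) = 14.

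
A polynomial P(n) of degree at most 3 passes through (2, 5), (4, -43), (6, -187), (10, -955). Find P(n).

P(n) = -n^3 + 4n + 5

Write P(n) = an^3 + bn^2 + cn + d. Substituting each data point gives a linear system:
  8a + 4b + 2c + d = 5
  64a + 16b + 4c + d = -43
  216a + 36b + 6c + d = -187
  1000a + 100b + 10c + d = -955
Solving the system yields a = -1, b = 0, c = 4, d = 5.
So P(n) = -n^3 + 4n + 5.
Check: P(2) = 5. ✓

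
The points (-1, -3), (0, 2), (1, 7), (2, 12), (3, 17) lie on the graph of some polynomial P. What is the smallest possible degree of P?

Forward differences of the values at u = -1, 0, 1, 2, 3:
  P  : -3  2  7  12  17
  Δ  : 5  5  5  5
  Δ^2: 0  0  0
  Δ^3: 0  0
  Δ^4: 0
The first differences are constant (5) and nonzero, while all higher differences vanish, so the minimal degree is 1.

1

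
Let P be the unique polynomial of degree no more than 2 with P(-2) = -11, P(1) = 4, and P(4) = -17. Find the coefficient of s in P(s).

Write P(s) = as^2 + bs + c. Substituting each data point gives a linear system:
  4a - 2b + c = -11
  a + b + c = 4
  16a + 4b + c = -17
Solving the system yields a = -2, b = 3, c = 3.
So P(s) = -2s^2 + 3s + 3.
The coefficient of s is 3.

3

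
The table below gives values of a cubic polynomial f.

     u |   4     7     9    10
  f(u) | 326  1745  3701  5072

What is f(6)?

1100

Using the Lagrange interpolation formula with nodes 4, 7, 9, 10:
  L_0(u) = (u - 7)(u - 9)(u - 10) / -90
  L_1(u) = (u - 4)(u - 9)(u - 10) / 18
  L_2(u) = (u - 4)(u - 7)(u - 10) / -10
  L_3(u) = (u - 4)(u - 7)(u - 9) / 18
Then f(u) = 326·L_0(u) + 1745·L_1(u) + 3701·L_2(u) + 5072·L_3(u).
Expanding and collecting terms gives f(u) = 5u³ + u² - 3u + 2.
Evaluating at u = 6: f(6) = 1100.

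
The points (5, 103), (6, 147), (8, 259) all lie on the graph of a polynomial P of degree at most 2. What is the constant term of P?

Write P(n) = an^2 + bn + c. Substituting each data point gives a linear system:
  25a + 5b + c = 103
  36a + 6b + c = 147
  64a + 8b + c = 259
Solving the system yields a = 4, b = 0, c = 3.
So P(n) = 4n^2 + 3.
The constant term is 3.

3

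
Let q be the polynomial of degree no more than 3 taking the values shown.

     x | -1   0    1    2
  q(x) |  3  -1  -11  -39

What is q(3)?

-97

Forward differences of the values at x = -1, 0, 1, 2:
  q  : 3  -1  -11  -39
  Δ  : -4  -10  -28
  Δ^2: -6  -18
  Δ^3: -12
The third differences are constant, confirming degree 3.
Interpolating (Newton forward form) and evaluating at x = 3 gives q(3) = -97.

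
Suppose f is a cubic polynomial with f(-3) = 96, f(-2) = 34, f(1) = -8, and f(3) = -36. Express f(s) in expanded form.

Write f(s) = as^3 + bs^2 + cs + d. Substituting each data point gives a linear system:
  -27a + 9b - 3c + d = 96
  -8a + 4b - 2c + d = 34
  a + b + c + d = -8
  27a + 9b + 3c + d = -36
Solving the system yields a = -2, b = 4, c = -4, d = -6.
So f(s) = -2s^3 + 4s^2 - 4s - 6.
Check: f(-3) = 96. ✓

f(s) = -2s^3 + 4s^2 - 4s - 6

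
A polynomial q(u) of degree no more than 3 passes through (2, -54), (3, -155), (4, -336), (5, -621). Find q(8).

Write q(u) = au^3 + bu^2 + cu + d. Substituting each data point gives a linear system:
  8a + 4b + 2c + d = -54
  27a + 9b + 3c + d = -155
  64a + 16b + 4c + d = -336
  125a + 25b + 5c + d = -621
Solving the system yields a = -4, b = -4, c = -5, d = 4.
So q(u) = -4u^3 - 4u^2 - 5u + 4.
Then q(8) = -2340.

-2340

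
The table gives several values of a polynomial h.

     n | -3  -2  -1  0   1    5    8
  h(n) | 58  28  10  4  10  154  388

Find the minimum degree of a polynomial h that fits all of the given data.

Divided differences on the nodes -3, -2, -1, 0, 1, 5, 8:
  order 0: 58  28  10  4  10  154  388
  order 1: -30  -18  -6  6  36  78
  order 2: 6  6  6  6  6
  order 3: 0  0  0  0
  order 4: 0  0  0
  order 5: 0  0
  order 6: 0
The order-2 divided differences are all 6 (nonzero) and every higher order vanishes, so the data lies on a polynomial of degree exactly 2.

2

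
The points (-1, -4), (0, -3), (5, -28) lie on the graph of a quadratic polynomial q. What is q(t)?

Using the Lagrange interpolation formula with nodes -1, 0, 5:
  L_0(t) = t(t - 5) / 6
  L_1(t) = (t + 1)(t - 5) / -5
  L_2(t) = (t + 1)t / 30
Then q(t) = -4·L_0(t) - 3·L_1(t) - 28·L_2(t).
Expanding and collecting terms gives q(t) = -t² - 3.
Check: q(0) = -3. ✓

q(t) = -t^2 - 3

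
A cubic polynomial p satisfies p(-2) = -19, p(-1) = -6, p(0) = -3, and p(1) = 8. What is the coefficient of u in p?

4

Write p(u) = au^3 + bu^2 + cu + d. Substituting each data point gives a linear system:
  -8a + 4b - 2c + d = -19
  -a + b - c + d = -6
  d = -3
  a + b + c + d = 8
Solving the system yields a = 3, b = 4, c = 4, d = -3.
So p(u) = 3u³ + 4u² + 4u - 3.
The coefficient of u is 4.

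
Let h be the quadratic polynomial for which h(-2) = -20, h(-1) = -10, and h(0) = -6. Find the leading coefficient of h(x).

-3

Write h(x) = ax^2 + bx + c. Substituting each data point gives a linear system:
  4a - 2b + c = -20
  a - b + c = -10
  c = -6
Solving the system yields a = -3, b = 1, c = -6.
So h(x) = -3x^2 + x - 6.
The leading coefficient is -3.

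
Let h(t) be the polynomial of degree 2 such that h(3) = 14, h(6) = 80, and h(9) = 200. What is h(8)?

Using the Lagrange interpolation formula with nodes 3, 6, 9:
  L_0(t) = (t - 6)(t - 9) / 18
  L_1(t) = (t - 3)(t - 9) / -9
  L_2(t) = (t - 3)(t - 6) / 18
Then h(t) = 14·L_0(t) + 80·L_1(t) + 200·L_2(t).
Expanding and collecting terms gives h(t) = 3t^2 - 5t + 2.
Evaluating at t = 8: h(8) = 154.

154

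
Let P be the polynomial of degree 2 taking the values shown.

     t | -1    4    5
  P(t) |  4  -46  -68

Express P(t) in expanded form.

P(t) = -2t^2 - 4t + 2

Write P(t) = at^2 + bt + c. Substituting each data point gives a linear system:
  a - b + c = 4
  16a + 4b + c = -46
  25a + 5b + c = -68
Solving the system yields a = -2, b = -4, c = 2.
So P(t) = -2t^2 - 4t + 2.
Check: P(4) = -46. ✓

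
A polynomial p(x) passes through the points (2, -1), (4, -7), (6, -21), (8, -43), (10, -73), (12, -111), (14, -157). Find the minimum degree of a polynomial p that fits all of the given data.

2

Forward differences of the values at x = 2, 4, 6, 8, 10, 12, 14:
  p  : -1  -7  -21  -43  -73  -111  -157
  Δ  : -6  -14  -22  -30  -38  -46
  Δ^2: -8  -8  -8  -8  -8
  Δ^3: 0  0  0  0
  Δ^4: 0  0  0
  Δ^5: 0  0
  Δ^6: 0
The second differences are constant (-8) and nonzero, while all higher differences vanish, so the minimal degree is 2.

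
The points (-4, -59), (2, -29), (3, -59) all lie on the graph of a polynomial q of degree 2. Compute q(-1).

Write q(t) = at^2 + bt + c. Substituting each data point gives a linear system:
  16a - 4b + c = -59
  4a + 2b + c = -29
  9a + 3b + c = -59
Solving the system yields a = -5, b = -5, c = 1.
So q(t) = -5t² - 5t + 1.
Then q(-1) = 1.

1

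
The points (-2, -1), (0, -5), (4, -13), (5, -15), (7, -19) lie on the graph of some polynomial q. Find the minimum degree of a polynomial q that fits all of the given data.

Divided differences on the nodes -2, 0, 4, 5, 7:
  order 0: -1  -5  -13  -15  -19
  order 1: -2  -2  -2  -2
  order 2: 0  0  0
  order 3: 0  0
  order 4: 0
The order-1 divided differences are all -2 (nonzero) and every higher order vanishes, so the data lies on a polynomial of degree exactly 1.

1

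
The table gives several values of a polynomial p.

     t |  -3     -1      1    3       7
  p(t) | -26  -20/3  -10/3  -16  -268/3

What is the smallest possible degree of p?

2

Divided differences on the nodes -3, -1, 1, 3, 7:
  order 0: -26  -20/3  -10/3  -16  -268/3
  order 1: 29/3  5/3  -19/3  -55/3
  order 2: -2  -2  -2
  order 3: 0  0
  order 4: 0
The order-2 divided differences are all -2 (nonzero) and every higher order vanishes, so the data lies on a polynomial of degree exactly 2.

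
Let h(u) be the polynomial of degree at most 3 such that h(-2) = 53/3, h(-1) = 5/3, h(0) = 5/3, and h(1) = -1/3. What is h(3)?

Forward differences of the values at u = -2, -1, 0, 1:
  h  : 53/3  5/3  5/3  -1/3
  Δ  : -16  0  -2
  Δ^2: 16  -2
  Δ^3: -18
The third differences are constant, confirming degree 3.
Interpolating (Newton forward form) and evaluating at u = 3 gives h(3) = -247/3.

-247/3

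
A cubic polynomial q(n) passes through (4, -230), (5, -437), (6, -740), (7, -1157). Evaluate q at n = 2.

Write q(n) = an^3 + bn^2 + cn + d. Substituting each data point gives a linear system:
  64a + 16b + 4c + d = -230
  125a + 25b + 5c + d = -437
  216a + 36b + 6c + d = -740
  343a + 49b + 7c + d = -1157
Solving the system yields a = -3, b = -3, c = 3, d = -2.
So q(n) = -3n^3 - 3n^2 + 3n - 2.
Then q(2) = -32.

-32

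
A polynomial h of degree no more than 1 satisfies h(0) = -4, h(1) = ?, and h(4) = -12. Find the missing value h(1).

The 2 known points determine the degree-1 polynomial uniquely.
Write h(s) = as + b. Substituting each data point gives a linear system:
  b = -4
  4a + b = -12
Solving the system yields a = -2, b = -4.
So h(s) = -2s - 4.
Then h(1) = -6.

-6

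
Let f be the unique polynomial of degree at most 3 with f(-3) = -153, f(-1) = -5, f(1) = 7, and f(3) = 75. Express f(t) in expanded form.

f(t) = 4t^3 - 5t^2 + 2t + 6

Write f(t) = at^3 + bt^2 + ct + d. Substituting each data point gives a linear system:
  -27a + 9b - 3c + d = -153
  -a + b - c + d = -5
  a + b + c + d = 7
  27a + 9b + 3c + d = 75
Solving the system yields a = 4, b = -5, c = 2, d = 6.
So f(t) = 4t^3 - 5t^2 + 2t + 6.
Check: f(1) = 7. ✓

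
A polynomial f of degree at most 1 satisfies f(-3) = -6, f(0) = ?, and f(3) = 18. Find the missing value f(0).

On equispaced nodes a degree-1 polynomial has vanishing second forward difference, so
  f(-3) - 2·f(0) + f(3) = 0.
Substituting the known values and solving for f(0):
  -2·f(0) = -12
  f(0) = 6.

6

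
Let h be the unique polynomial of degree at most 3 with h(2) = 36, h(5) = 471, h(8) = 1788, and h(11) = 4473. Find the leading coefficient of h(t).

Write h(t) = at^3 + bt^2 + ct + d. Substituting each data point gives a linear system:
  8a + 4b + 2c + d = 36
  125a + 25b + 5c + d = 471
  512a + 64b + 8c + d = 1788
  1331a + 121b + 11c + d = 4473
Solving the system yields a = 3, b = 4, c = 0, d = -4.
So h(t) = 3t^3 + 4t^2 - 4.
The leading coefficient is 3.

3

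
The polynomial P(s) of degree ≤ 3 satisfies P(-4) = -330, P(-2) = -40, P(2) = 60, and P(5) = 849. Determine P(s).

P(s) = 6s^3 + 4s^2 + s - 6

Write P(s) = as^3 + bs^2 + cs + d. Substituting each data point gives a linear system:
  -64a + 16b - 4c + d = -330
  -8a + 4b - 2c + d = -40
  8a + 4b + 2c + d = 60
  125a + 25b + 5c + d = 849
Solving the system yields a = 6, b = 4, c = 1, d = -6.
So P(s) = 6s^3 + 4s^2 + s - 6.
Check: P(2) = 60. ✓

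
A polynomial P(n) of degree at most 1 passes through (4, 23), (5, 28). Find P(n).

P(n) = 5n + 3

Using the Lagrange interpolation formula with nodes 4, 5:
  L_0(n) = (n - 5) / -1
  L_1(n) = (n - 4) / 1
Then P(n) = 23·L_0(n) + 28·L_1(n).
Expanding and collecting terms gives P(n) = 5n + 3.
Check: P(5) = 28. ✓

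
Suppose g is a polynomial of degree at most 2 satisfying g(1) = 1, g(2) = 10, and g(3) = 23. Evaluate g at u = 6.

Forward differences of the values at u = 1, 2, 3:
  g  : 1  10  23
  Δ  : 9  13
  Δ^2: 4
The second differences are constant, confirming degree 2.
Interpolating (Newton forward form) and evaluating at u = 6 gives g(6) = 86.

86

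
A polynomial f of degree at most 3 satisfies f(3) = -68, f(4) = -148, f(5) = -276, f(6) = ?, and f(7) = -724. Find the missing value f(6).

The 4 known points determine the degree-3 polynomial uniquely.
Write f(x) = ax^3 + bx^2 + cx + d. Substituting each data point gives a linear system:
  27a + 9b + 3c + d = -68
  64a + 16b + 4c + d = -148
  125a + 25b + 5c + d = -276
  343a + 49b + 7c + d = -724
Solving the system yields a = -2, b = 0, c = -6, d = 4.
So f(x) = -2x³ - 6x + 4.
Then f(6) = -464.

-464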